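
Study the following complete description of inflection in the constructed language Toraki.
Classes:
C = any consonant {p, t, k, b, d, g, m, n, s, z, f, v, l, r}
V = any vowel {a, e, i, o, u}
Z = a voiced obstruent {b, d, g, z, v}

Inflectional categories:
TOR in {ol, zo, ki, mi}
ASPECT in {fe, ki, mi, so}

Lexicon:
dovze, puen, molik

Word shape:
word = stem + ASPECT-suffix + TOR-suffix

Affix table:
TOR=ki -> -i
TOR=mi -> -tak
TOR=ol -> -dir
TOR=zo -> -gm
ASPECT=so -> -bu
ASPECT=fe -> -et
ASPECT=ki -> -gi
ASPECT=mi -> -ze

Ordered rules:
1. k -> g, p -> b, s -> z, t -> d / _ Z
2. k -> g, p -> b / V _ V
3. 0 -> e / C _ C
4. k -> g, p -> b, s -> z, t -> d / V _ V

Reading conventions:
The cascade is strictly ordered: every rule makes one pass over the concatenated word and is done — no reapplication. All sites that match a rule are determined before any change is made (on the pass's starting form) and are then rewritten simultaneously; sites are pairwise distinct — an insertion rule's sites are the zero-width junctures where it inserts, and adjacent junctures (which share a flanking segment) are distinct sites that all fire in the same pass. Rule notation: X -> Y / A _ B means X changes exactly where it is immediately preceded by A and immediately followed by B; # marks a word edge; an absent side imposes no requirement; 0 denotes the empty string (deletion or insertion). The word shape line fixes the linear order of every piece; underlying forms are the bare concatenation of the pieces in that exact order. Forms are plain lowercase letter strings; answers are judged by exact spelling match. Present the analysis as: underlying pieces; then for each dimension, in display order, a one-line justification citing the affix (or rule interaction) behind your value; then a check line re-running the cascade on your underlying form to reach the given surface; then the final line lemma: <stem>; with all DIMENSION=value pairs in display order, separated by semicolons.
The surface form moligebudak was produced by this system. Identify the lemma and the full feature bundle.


underlying: molik-bu-tak
TOR=mi - signalled by the affix -tak
ASPECT=so - signalled by the affix -bu
check: molikbutak -> moligbutak -> moligbutak -> moligebutak -> moligebudak
lemma: molik; TOR=mi; ASPECT=so


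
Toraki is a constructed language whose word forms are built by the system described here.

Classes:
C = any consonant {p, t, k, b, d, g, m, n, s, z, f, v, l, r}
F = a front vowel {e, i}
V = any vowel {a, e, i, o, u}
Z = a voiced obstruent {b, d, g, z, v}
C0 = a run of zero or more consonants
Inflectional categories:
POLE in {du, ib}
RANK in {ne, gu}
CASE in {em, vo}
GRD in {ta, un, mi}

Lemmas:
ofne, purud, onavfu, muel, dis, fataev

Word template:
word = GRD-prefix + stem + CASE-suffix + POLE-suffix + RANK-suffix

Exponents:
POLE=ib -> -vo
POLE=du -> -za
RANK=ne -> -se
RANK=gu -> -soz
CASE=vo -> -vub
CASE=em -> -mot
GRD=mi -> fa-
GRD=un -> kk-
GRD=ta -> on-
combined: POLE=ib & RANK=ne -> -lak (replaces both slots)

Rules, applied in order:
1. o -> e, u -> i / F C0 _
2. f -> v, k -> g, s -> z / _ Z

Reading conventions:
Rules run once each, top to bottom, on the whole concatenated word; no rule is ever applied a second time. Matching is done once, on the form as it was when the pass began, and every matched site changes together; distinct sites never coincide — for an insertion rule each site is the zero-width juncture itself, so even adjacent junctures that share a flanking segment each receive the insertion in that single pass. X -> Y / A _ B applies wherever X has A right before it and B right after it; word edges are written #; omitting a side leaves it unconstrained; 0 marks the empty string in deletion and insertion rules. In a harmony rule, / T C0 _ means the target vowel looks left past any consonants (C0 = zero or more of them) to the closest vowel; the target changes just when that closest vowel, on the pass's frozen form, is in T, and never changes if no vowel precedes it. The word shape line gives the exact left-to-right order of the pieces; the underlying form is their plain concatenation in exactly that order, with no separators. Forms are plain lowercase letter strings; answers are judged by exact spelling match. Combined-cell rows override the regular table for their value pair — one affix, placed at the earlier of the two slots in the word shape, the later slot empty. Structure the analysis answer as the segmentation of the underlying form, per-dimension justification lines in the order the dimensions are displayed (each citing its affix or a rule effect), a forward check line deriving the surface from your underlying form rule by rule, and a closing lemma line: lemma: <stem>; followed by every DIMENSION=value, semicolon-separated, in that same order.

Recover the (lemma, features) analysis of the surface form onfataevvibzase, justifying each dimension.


underlying: on-fataev-vub-za-se
POLE=du - signalled by the affix -za
RANK=ne - signalled by the affix -se
CASE=vo - signalled by the affix -vub
GRD=ta - signalled by the affix on-
check: onfataevvubzase -> onfataevvibzase -> onfataevvibzase
lemma: fataev; POLE=du; RANK=ne; CASE=vo; GRD=ta


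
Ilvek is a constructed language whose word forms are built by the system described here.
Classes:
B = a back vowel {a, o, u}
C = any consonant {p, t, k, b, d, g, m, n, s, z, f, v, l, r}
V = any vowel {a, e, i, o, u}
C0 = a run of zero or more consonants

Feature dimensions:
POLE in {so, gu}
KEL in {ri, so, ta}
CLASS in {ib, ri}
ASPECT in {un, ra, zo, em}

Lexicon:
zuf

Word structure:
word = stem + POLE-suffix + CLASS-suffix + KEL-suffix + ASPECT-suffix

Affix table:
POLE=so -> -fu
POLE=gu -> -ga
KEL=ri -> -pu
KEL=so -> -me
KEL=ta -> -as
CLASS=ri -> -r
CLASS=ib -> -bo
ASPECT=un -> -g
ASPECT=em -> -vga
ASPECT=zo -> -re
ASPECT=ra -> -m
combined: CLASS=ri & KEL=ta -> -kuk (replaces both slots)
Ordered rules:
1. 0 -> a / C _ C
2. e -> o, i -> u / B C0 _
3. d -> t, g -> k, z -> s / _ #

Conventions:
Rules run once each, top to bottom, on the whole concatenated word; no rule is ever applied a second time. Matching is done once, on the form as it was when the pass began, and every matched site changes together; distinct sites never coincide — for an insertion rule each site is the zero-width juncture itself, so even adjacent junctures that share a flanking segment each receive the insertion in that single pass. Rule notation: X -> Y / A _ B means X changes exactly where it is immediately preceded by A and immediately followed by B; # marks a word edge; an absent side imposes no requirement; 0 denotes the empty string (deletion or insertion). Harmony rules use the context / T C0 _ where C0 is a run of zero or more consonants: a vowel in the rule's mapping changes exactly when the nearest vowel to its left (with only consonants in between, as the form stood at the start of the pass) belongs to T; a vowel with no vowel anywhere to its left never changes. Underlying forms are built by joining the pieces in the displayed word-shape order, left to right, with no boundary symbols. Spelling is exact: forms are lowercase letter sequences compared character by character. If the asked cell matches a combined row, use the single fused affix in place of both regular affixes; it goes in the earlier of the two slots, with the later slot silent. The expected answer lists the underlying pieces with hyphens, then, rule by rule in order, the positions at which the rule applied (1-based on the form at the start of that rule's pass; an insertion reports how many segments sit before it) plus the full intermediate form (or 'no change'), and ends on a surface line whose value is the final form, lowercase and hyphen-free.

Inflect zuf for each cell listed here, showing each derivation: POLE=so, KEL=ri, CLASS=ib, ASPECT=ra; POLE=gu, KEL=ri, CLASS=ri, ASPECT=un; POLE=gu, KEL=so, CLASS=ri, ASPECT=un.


cell POLE=so, KEL=ri, CLASS=ib, ASPECT=ra:
underlying: zuf-fu-bo-pu-m
1. 0 -> a / C _ C: inserts after position(s) 3: zufafubopum
2. e -> o, i -> u / B C0 _: no change
3. d -> t, g -> k, z -> s / _ #: no change
surface: zufafubopum

cell POLE=gu, KEL=ri, CLASS=ri, ASPECT=un:
underlying: zuf-ga-r-pu-g
1. 0 -> a / C _ C: inserts after position(s) 3, 6: zufagarapug
2. e -> o, i -> u / B C0 _: no change
3. d -> t, g -> k, z -> s / _ #: fires at position(s) 11: zufagarapuk
surface: zufagarapuk

cell POLE=gu, KEL=so, CLASS=ri, ASPECT=un:
underlying: zuf-ga-r-me-g
1. 0 -> a / C _ C: inserts after position(s) 3, 6: zufagarameg
2. e -> o, i -> u / B C0 _: fires at position(s) 10: zufagaramog
3. d -> t, g -> k, z -> s / _ #: fires at position(s) 11: zufagaramok
surface: zufagaramok


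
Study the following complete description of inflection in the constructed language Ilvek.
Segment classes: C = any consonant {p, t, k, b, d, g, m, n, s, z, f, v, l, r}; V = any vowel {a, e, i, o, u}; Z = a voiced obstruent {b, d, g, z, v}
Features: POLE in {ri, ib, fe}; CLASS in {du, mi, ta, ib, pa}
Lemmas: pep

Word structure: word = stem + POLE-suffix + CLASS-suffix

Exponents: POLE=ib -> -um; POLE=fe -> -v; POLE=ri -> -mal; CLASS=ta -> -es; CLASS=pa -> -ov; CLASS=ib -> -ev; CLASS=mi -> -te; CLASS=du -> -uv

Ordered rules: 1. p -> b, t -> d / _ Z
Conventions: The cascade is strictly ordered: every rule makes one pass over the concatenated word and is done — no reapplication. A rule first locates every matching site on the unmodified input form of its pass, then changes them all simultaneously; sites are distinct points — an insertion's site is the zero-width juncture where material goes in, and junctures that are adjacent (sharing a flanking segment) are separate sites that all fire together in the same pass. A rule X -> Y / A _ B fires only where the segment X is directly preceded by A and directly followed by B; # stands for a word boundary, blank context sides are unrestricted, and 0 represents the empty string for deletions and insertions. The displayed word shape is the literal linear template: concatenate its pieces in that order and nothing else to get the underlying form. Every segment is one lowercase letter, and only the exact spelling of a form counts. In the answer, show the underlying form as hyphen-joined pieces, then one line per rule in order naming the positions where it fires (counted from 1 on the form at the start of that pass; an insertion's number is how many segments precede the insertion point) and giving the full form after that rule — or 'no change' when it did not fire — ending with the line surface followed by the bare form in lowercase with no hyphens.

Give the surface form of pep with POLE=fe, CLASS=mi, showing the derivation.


underlying: pep-v-te
1. p -> b, t -> d / _ Z: fires at position(s) 3: pebvte
surface: pebvte


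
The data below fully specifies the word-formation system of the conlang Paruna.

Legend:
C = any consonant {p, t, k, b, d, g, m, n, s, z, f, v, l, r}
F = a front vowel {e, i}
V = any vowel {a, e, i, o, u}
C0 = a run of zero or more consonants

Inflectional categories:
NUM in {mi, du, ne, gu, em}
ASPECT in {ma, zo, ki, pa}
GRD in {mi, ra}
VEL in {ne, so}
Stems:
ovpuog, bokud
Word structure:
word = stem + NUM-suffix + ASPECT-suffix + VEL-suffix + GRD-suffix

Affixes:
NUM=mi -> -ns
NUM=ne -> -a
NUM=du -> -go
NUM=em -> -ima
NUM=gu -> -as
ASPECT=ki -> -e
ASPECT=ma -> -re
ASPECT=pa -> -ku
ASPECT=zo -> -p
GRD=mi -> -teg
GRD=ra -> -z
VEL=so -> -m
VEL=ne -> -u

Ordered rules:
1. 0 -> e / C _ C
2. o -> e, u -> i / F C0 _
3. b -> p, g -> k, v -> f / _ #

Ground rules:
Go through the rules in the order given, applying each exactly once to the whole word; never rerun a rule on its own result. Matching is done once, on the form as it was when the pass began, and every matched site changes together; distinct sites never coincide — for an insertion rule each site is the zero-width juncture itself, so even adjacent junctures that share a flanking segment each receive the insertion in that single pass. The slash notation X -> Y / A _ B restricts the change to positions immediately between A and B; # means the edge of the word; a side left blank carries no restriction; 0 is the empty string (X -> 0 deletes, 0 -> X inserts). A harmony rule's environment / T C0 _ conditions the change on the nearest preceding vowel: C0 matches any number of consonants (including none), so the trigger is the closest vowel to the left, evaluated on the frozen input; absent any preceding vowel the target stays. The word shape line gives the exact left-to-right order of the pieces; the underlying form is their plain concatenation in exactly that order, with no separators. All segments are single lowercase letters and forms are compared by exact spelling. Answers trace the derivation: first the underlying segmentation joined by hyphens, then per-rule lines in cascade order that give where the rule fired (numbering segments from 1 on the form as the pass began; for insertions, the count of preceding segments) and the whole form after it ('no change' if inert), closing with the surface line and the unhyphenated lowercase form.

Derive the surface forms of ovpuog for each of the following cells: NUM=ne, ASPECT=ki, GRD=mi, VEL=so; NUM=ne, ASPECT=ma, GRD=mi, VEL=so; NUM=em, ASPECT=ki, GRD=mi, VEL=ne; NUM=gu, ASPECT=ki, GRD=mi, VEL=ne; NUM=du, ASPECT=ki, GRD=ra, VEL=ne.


cell NUM=ne, ASPECT=ki, GRD=mi, VEL=so:
underlying: ovpuog-a-e-m-teg
1. 0 -> e / C _ C: inserts after position(s) 2, 9: ovepuogaemeteg
2. o -> e, u -> i / F C0 _: fires at position(s) 5: ovepiogaemeteg
3. b -> p, g -> k, v -> f / _ #: fires at position(s) 14: ovepiogaemetek
surface: ovepiogaemetek

cell NUM=ne, ASPECT=ma, GRD=mi, VEL=so:
underlying: ovpuog-a-re-m-teg
1. 0 -> e / C _ C: inserts after position(s) 2, 10: ovepuogaremeteg
2. o -> e, u -> i / F C0 _: fires at position(s) 5: ovepiogaremeteg
3. b -> p, g -> k, v -> f / _ #: fires at position(s) 15: ovepiogaremetek
surface: ovepiogaremetek

cell NUM=em, ASPECT=ki, GRD=mi, VEL=ne:
underlying: ovpuog-ima-e-u-teg
1. 0 -> e / C _ C: inserts after position(s) 2: ovepuogimaeuteg
2. o -> e, u -> i / F C0 _: fires at position(s) 5, 12: ovepiogimaeiteg
3. b -> p, g -> k, v -> f / _ #: fires at position(s) 15: ovepiogimaeitek
surface: ovepiogimaeitek

cell NUM=gu, ASPECT=ki, GRD=mi, VEL=ne:
underlying: ovpuog-as-e-u-teg
1. 0 -> e / C _ C: inserts after position(s) 2: ovepuogaseuteg
2. o -> e, u -> i / F C0 _: fires at position(s) 5, 11: ovepiogaseiteg
3. b -> p, g -> k, v -> f / _ #: fires at position(s) 14: ovepiogaseitek
surface: ovepiogaseitek

cell NUM=du, ASPECT=ki, GRD=ra, VEL=ne:
underlying: ovpuog-go-e-u-z
1. 0 -> e / C _ C: inserts after position(s) 2, 6: ovepuogegoeuz
2. o -> e, u -> i / F C0 _: fires at position(s) 5, 10, 12: ovepiogegeeiz
3. b -> p, g -> k, v -> f / _ #: no change
surface: ovepiogegeeiz


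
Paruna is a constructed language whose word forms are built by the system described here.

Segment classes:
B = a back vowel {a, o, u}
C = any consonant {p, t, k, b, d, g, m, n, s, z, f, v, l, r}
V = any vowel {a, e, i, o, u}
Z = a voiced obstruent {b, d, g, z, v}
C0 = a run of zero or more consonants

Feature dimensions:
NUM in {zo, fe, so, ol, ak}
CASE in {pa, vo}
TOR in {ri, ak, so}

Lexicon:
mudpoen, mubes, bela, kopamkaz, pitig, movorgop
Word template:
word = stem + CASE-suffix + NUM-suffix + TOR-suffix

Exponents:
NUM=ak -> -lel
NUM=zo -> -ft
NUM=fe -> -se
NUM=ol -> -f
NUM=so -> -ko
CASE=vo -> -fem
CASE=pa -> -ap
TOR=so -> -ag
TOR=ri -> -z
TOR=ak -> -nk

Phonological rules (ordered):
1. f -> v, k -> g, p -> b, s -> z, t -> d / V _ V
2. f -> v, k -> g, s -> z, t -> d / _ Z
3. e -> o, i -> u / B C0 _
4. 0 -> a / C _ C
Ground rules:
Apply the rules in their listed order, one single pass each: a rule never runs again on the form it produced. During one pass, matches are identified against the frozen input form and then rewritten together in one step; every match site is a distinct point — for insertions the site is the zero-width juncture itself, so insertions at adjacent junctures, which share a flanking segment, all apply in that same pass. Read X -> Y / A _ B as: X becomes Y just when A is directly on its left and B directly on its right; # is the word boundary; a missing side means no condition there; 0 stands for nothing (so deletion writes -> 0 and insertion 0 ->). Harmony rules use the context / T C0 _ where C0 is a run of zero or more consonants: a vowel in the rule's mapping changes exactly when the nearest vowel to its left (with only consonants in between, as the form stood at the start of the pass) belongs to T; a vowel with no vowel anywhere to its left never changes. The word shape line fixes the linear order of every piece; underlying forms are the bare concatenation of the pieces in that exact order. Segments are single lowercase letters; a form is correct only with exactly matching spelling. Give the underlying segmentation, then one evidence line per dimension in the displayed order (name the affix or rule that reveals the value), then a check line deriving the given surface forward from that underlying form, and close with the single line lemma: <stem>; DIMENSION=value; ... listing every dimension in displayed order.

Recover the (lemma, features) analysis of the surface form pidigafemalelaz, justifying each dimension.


underlying: pitig-fem-lel-z
NUM=ak - signalled by the affix -lel
CASE=vo - signalled by the affix -fem
TOR=ri - signalled by the affix -z
check: pitigfemlelz -> pidigfemlelz -> pidigfemlelz -> pidigfemlelz -> pidigafemalelaz
lemma: pitig; NUM=ak; CASE=vo; TOR=ri


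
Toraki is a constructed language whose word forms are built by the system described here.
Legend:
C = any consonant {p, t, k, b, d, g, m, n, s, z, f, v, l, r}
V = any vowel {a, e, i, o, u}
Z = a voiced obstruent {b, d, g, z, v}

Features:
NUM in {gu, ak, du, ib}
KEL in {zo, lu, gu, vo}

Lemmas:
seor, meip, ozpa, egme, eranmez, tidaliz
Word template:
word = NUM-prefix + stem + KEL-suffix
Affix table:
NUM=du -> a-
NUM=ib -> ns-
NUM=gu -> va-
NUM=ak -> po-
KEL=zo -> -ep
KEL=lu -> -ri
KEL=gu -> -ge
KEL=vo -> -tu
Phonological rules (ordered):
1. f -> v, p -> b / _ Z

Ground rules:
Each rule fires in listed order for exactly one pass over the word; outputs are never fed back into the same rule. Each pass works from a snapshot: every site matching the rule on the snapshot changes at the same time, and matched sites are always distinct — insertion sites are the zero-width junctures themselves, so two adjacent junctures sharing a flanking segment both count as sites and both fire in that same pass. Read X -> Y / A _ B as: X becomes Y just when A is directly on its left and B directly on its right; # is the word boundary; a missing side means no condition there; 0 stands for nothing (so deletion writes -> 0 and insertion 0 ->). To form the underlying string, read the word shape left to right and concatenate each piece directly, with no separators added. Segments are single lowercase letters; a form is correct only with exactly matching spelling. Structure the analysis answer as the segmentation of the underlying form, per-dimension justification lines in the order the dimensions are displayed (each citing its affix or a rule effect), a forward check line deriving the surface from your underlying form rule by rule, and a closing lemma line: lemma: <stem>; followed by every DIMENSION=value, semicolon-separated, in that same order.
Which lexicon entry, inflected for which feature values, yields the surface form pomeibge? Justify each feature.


underlying: po-meip-ge
NUM=ak - signalled by the affix po-
KEL=gu - signalled by the affix -ge
check: pomeipge -> pomeibge
lemma: meip; NUM=ak; KEL=gu


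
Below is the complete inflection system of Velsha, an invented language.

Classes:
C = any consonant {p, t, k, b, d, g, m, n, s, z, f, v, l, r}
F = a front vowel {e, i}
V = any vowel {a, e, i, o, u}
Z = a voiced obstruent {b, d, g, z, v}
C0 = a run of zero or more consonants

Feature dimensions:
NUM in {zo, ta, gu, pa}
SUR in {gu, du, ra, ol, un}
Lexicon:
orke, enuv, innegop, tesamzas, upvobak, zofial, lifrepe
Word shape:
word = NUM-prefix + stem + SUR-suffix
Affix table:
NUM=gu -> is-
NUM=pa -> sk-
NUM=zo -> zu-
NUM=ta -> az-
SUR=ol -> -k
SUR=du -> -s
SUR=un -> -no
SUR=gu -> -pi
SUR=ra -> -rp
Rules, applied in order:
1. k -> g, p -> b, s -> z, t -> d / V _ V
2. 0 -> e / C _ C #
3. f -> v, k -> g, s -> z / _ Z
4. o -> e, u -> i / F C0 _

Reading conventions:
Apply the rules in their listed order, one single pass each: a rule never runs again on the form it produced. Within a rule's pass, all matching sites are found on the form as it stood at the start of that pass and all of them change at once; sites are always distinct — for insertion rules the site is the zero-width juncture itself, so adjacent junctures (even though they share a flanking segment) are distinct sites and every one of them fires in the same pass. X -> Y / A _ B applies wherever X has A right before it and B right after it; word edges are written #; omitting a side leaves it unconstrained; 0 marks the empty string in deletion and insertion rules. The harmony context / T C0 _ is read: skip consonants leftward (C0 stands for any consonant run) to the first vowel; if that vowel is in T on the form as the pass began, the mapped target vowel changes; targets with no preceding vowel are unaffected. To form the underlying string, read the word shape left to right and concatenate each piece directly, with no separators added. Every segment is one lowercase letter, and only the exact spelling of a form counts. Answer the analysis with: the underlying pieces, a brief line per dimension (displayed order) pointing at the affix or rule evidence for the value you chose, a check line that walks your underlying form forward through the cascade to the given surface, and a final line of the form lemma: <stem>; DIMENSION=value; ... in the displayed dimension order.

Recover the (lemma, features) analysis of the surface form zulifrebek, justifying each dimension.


underlying: zu-lifrepe-k
NUM=zo - signalled by the affix zu-
SUR=ol - signalled by the affix -k
check: zulifrepek -> zulifrebek -> zulifrebek -> zulifrebek -> zulifrebek
lemma: lifrepe; NUM=zo; SUR=ol


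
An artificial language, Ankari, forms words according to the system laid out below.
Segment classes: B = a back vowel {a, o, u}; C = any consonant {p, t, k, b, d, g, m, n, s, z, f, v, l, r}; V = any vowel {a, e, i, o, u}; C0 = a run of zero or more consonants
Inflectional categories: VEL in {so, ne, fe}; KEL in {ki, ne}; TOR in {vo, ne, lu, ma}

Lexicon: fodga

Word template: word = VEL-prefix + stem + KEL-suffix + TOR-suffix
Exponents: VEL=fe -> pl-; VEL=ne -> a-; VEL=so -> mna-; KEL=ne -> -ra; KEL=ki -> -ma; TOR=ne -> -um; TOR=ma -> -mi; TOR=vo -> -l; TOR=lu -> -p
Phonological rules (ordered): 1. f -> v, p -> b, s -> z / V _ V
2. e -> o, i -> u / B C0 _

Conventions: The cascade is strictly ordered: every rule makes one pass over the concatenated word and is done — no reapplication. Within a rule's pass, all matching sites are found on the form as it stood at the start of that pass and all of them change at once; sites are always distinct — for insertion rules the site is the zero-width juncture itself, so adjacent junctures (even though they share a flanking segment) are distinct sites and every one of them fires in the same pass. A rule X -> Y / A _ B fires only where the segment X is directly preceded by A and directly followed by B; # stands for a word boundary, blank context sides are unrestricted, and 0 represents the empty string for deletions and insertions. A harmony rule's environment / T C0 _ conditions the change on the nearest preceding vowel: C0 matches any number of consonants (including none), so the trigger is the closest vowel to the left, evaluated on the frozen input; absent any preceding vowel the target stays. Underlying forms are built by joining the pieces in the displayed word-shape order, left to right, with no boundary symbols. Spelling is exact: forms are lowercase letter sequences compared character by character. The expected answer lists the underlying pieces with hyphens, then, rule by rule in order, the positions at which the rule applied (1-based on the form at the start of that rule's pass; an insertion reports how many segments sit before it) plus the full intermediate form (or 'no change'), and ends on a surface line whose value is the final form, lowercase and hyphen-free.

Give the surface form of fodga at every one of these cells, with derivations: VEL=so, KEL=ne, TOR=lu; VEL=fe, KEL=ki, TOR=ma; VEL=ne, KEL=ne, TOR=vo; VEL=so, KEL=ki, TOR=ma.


cell VEL=so, KEL=ne, TOR=lu:
underlying: mna-fodga-ra-p
1. f -> v, p -> b, s -> z / V _ V: fires at position(s) 4: mnavodgarap
2. e -> o, i -> u / B C0 _: no change
surface: mnavodgarap

cell VEL=fe, KEL=ki, TOR=ma:
underlying: pl-fodga-ma-mi
1. f -> v, p -> b, s -> z / V _ V: no change
2. e -> o, i -> u / B C0 _: fires at position(s) 11: plfodgamamu
surface: plfodgamamu

cell VEL=ne, KEL=ne, TOR=vo:
underlying: a-fodga-ra-l
1. f -> v, p -> b, s -> z / V _ V: fires at position(s) 2: avodgaral
2. e -> o, i -> u / B C0 _: no change
surface: avodgaral

cell VEL=so, KEL=ki, TOR=ma:
underlying: mna-fodga-ma-mi
1. f -> v, p -> b, s -> z / V _ V: fires at position(s) 4: mnavodgamami
2. e -> o, i -> u / B C0 _: fires at position(s) 12: mnavodgamamu
surface: mnavodgamamu


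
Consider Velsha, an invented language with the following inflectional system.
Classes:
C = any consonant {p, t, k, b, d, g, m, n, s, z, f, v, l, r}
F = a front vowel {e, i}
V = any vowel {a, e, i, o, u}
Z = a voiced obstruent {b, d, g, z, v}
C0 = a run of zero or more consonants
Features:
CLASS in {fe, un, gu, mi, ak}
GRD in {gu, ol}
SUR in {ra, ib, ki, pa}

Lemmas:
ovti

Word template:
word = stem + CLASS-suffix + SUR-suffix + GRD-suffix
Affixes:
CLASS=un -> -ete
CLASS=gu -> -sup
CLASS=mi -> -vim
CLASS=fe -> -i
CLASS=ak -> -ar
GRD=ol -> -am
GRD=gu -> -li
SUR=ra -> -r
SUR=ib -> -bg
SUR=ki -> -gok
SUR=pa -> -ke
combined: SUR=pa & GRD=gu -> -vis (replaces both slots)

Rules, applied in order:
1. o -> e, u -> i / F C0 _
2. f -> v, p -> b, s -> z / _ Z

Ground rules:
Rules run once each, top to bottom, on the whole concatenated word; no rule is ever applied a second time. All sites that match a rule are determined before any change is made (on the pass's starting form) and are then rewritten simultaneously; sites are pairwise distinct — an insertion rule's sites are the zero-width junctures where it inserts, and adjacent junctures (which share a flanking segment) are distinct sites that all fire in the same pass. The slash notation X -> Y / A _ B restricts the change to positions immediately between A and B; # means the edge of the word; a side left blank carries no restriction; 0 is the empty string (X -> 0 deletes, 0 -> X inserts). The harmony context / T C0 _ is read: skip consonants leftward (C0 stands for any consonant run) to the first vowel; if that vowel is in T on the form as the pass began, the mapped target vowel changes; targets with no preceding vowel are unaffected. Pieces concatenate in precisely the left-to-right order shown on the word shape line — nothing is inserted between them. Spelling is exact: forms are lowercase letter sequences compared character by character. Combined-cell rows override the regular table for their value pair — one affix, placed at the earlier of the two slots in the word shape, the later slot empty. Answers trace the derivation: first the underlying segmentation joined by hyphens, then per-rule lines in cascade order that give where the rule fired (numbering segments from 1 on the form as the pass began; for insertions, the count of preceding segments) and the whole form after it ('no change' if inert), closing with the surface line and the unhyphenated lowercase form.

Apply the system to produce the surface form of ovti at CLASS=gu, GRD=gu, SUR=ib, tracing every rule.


underlying: ovti-sup-bg-li
1. o -> e, u -> i / F C0 _: fires at position(s) 6: ovtisipbgli
2. f -> v, p -> b, s -> z / _ Z: fires at position(s) 7: ovtisibbgli
surface: ovtisibbgli


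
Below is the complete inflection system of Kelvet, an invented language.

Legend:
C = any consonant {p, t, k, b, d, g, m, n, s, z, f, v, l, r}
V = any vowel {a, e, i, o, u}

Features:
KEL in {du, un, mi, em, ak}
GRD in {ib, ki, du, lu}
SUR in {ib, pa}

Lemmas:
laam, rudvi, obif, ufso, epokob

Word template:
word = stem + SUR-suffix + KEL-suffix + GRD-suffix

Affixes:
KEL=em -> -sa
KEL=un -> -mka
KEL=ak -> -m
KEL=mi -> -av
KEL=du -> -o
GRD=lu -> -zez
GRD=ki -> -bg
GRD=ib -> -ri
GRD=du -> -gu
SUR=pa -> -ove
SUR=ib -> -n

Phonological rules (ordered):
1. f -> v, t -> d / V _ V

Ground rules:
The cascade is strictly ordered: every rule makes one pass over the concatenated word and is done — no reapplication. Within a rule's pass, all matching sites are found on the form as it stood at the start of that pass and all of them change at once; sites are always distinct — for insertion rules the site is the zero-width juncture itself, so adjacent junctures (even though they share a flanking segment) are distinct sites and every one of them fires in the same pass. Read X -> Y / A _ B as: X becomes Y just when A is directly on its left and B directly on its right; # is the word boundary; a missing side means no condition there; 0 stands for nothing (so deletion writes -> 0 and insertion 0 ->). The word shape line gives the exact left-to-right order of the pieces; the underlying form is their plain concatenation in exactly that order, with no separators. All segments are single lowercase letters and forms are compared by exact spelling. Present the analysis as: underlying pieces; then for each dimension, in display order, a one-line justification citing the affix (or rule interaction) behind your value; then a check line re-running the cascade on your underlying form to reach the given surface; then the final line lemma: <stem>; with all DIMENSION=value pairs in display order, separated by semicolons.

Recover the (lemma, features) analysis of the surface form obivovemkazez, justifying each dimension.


underlying: obif-ove-mka-zez
KEL=un - signalled by the affix -mka
GRD=lu - signalled by the affix -zez
SUR=pa - signalled by the affix -ove
check: obifovemkazez -> obivovemkazez
lemma: obif; KEL=un; GRD=lu; SUR=pa


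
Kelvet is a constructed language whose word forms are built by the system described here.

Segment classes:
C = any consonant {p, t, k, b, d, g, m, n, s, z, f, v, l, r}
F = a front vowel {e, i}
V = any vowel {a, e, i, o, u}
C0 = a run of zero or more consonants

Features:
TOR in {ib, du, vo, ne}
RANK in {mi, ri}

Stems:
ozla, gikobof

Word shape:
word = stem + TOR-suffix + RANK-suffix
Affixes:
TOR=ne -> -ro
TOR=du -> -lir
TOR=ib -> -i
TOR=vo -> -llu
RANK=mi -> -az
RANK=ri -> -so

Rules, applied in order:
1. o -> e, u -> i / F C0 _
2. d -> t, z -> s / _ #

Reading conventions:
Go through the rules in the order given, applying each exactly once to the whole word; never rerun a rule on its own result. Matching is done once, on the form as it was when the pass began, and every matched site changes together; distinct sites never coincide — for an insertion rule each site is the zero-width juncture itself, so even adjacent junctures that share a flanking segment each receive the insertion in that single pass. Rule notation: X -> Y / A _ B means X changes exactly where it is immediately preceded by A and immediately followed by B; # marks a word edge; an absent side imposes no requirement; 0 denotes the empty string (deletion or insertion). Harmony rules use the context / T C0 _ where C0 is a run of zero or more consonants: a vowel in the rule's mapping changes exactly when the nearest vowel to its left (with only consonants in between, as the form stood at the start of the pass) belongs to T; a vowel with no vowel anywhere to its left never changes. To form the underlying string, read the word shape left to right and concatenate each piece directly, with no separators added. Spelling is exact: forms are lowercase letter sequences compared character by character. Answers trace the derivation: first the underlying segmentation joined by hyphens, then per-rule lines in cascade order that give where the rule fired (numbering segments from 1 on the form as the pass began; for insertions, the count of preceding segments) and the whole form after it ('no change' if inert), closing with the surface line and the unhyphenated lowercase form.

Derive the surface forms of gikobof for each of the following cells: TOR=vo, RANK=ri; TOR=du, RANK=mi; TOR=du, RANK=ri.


cell TOR=vo, RANK=ri:
underlying: gikobof-llu-so
1. o -> e, u -> i / F C0 _: fires at position(s) 4: gikeboflluso
2. d -> t, z -> s / _ #: no change
surface: gikeboflluso

cell TOR=du, RANK=mi:
underlying: gikobof-lir-az
1. o -> e, u -> i / F C0 _: fires at position(s) 4: gikebofliraz
2. d -> t, z -> s / _ #: fires at position(s) 12: gikebofliras
surface: gikebofliras

cell TOR=du, RANK=ri:
underlying: gikobof-lir-so
1. o -> e, u -> i / F C0 _: fires at position(s) 4, 12: gikeboflirse
2. d -> t, z -> s / _ #: no change
surface: gikeboflirse


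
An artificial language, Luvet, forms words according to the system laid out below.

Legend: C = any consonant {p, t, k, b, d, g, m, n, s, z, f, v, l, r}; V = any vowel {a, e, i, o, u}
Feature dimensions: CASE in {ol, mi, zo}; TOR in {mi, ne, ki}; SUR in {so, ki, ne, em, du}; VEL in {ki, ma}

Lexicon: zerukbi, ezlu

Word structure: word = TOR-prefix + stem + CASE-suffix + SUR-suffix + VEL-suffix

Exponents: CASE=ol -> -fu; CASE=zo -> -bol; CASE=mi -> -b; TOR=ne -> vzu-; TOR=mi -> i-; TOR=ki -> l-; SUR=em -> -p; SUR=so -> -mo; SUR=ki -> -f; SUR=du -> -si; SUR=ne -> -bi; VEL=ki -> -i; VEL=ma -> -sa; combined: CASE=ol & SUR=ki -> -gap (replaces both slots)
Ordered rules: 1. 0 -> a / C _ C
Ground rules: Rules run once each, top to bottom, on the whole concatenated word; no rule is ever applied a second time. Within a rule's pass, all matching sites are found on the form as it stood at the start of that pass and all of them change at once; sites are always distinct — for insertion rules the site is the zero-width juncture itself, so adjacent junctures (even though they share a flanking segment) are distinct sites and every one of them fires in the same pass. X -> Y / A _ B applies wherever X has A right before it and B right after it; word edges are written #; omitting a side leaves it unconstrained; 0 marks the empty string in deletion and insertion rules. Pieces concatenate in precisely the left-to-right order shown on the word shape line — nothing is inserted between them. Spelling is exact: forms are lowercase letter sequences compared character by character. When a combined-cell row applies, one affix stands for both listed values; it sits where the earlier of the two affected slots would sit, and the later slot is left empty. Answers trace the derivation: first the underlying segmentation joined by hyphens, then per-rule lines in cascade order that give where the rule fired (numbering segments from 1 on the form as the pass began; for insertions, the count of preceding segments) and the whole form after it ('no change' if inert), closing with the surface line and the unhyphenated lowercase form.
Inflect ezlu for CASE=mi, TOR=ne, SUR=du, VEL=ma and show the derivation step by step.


underlying: vzu-ezlu-b-si-sa
1. 0 -> a / C _ C: inserts after position(s) 1, 5, 8: vazuezalubasisa
surface: vazuezalubasisa


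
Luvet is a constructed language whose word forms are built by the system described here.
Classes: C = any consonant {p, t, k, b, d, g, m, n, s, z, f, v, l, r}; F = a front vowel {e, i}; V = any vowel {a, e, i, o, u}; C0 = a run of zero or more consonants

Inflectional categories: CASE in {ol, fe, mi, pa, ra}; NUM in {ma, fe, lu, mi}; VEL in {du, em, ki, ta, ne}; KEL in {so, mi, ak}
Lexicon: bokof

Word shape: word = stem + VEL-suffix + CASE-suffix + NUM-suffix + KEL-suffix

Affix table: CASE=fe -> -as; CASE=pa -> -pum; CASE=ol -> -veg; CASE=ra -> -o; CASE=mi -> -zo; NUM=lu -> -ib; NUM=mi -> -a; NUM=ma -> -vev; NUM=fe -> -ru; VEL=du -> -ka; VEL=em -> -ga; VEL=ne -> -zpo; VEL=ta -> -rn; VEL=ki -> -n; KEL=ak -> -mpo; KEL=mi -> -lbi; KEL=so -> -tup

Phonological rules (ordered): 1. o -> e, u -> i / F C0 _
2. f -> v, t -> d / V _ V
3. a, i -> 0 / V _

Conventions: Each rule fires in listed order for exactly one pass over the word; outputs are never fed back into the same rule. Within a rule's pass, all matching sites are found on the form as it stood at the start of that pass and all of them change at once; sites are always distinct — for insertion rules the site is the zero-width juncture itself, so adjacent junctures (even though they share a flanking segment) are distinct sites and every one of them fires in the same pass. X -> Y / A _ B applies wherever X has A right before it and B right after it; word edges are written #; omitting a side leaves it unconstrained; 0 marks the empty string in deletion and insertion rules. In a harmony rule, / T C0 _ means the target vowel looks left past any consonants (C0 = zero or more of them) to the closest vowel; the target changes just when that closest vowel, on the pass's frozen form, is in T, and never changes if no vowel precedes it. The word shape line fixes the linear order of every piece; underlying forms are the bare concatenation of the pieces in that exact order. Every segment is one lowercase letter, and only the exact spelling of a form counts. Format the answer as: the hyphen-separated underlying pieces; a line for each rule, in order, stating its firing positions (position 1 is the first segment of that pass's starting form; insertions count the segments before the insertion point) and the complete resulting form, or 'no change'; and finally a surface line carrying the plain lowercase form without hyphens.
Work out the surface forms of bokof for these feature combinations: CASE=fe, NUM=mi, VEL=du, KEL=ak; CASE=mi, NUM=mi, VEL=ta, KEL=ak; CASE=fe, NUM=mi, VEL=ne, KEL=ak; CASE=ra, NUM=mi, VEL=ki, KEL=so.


cell CASE=fe, NUM=mi, VEL=du, KEL=ak:
underlying: bokof-ka-as-a-mpo
1. o -> e, u -> i / F C0 _: no change
2. f -> v, t -> d / V _ V: no change
3. a, i -> 0 / V _: fires at position(s) 8: bokofkasampo
surface: bokofkasampo

cell CASE=mi, NUM=mi, VEL=ta, KEL=ak:
underlying: bokof-rn-zo-a-mpo
1. o -> e, u -> i / F C0 _: no change
2. f -> v, t -> d / V _ V: no change
3. a, i -> 0 / V _: fires at position(s) 10: bokofrnzompo
surface: bokofrnzompo

cell CASE=fe, NUM=mi, VEL=ne, KEL=ak:
underlying: bokof-zpo-as-a-mpo
1. o -> e, u -> i / F C0 _: no change
2. f -> v, t -> d / V _ V: no change
3. a, i -> 0 / V _: fires at position(s) 9: bokofzposampo
surface: bokofzposampo

cell CASE=ra, NUM=mi, VEL=ki, KEL=so:
underlying: bokof-n-o-a-tup
1. o -> e, u -> i / F C0 _: no change
2. f -> v, t -> d / V _ V: fires at position(s) 9: bokofnoadup
3. a, i -> 0 / V _: fires at position(s) 8: bokofnodup
surface: bokofnodup


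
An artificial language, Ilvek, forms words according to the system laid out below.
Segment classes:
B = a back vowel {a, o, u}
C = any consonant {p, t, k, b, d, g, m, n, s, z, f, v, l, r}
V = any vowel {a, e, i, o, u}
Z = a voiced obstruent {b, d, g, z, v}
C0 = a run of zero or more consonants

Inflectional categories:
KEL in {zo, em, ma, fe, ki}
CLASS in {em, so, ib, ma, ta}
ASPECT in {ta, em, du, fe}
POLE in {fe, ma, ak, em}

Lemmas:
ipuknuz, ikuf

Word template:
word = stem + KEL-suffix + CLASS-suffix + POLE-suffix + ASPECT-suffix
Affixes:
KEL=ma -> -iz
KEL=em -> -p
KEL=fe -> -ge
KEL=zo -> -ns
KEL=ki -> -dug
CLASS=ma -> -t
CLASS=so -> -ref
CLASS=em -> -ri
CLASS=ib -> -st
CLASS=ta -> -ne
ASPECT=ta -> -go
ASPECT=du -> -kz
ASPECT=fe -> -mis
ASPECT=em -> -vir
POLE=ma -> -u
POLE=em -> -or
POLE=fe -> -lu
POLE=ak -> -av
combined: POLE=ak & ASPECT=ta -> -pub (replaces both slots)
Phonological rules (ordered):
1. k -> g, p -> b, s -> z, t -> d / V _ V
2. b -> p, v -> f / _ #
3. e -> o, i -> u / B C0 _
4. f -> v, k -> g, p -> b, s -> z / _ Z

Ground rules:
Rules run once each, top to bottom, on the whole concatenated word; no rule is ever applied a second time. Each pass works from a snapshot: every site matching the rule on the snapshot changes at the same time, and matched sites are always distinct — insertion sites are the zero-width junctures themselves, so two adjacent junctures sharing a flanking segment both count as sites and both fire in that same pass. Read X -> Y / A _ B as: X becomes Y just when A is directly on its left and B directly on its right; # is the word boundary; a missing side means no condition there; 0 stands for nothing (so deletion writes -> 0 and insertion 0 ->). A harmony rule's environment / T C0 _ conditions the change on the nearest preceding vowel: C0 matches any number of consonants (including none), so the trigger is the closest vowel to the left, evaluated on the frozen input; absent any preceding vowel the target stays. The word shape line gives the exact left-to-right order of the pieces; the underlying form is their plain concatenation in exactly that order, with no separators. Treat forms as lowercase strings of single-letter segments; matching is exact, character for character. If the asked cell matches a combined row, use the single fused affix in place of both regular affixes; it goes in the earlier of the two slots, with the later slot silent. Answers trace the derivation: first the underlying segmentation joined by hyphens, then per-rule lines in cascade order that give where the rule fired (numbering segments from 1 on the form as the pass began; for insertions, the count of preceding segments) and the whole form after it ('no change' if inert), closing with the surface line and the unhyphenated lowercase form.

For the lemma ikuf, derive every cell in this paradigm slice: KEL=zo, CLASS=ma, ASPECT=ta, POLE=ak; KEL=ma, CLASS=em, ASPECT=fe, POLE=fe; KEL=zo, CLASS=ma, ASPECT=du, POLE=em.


cell KEL=zo, CLASS=ma, ASPECT=ta, POLE=ak:
underlying: ikuf-ns-t-pub
1. k -> g, p -> b, s -> z, t -> d / V _ V: fires at position(s) 2: igufnstpub
2. b -> p, v -> f / _ #: fires at position(s) 10: igufnstpup
3. e -> o, i -> u / B C0 _: no change
4. f -> v, k -> g, p -> b, s -> z / _ Z: no change
surface: igufnstpup

cell KEL=ma, CLASS=em, ASPECT=fe, POLE=fe:
underlying: ikuf-iz-ri-lu-mis
1. k -> g, p -> b, s -> z, t -> d / V _ V: fires at position(s) 2: igufizrilumis
2. b -> p, v -> f / _ #: no change
3. e -> o, i -> u / B C0 _: fires at position(s) 5, 12: igufuzrilumus
4. f -> v, k -> g, p -> b, s -> z / _ Z: no change
surface: igufuzrilumus

cell KEL=zo, CLASS=ma, ASPECT=du, POLE=em:
underlying: ikuf-ns-t-or-kz
1. k -> g, p -> b, s -> z, t -> d / V _ V: fires at position(s) 2: igufnstorkz
2. b -> p, v -> f / _ #: no change
3. e -> o, i -> u / B C0 _: no change
4. f -> v, k -> g, p -> b, s -> z / _ Z: fires at position(s) 10: igufnstorgz
surface: igufnstorgz
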